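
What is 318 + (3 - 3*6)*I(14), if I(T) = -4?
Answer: 378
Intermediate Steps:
318 + (3 - 3*6)*I(14) = 318 + (3 - 3*6)*(-4) = 318 + (3 - 18)*(-4) = 318 - 15*(-4) = 318 + 60 = 378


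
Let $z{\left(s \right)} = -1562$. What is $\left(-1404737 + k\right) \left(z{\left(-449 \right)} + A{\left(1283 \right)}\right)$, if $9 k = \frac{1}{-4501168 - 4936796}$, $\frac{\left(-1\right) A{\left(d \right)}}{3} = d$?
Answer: $\frac{645644389510061543}{84941676} \approx 7.601 \cdot 10^{9}$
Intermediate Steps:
$A{\left(d \right)} = - 3 d$
$k = - \frac{1}{84941676}$ ($k = \frac{1}{9 \left(-4501168 - 4936796\right)} = \frac{1}{9 \left(-9437964\right)} = \frac{1}{9} \left(- \frac{1}{9437964}\right) = - \frac{1}{84941676} \approx -1.1773 \cdot 10^{-8}$)
$\left(-1404737 + k\right) \left(z{\left(-449 \right)} + A{\left(1283 \right)}\right) = \left(-1404737 - \frac{1}{84941676}\right) \left(-1562 - 3849\right) = - \frac{119320715119213 \left(-1562 - 3849\right)}{84941676} = \left(- \frac{119320715119213}{84941676}\right) \left(-5411\right) = \frac{645644389510061543}{84941676}$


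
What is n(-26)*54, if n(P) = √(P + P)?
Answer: 108*I*√13 ≈ 389.4*I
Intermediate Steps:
n(P) = √2*√P (n(P) = √(2*P) = √2*√P)
n(-26)*54 = (√2*√(-26))*54 = (√2*(I*√26))*54 = (2*I*√13)*54 = 108*I*√13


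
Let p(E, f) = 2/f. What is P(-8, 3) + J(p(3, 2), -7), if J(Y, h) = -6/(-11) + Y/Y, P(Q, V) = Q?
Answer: -71/11 ≈ -6.4545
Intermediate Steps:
J(Y, h) = 17/11 (J(Y, h) = -6*(-1/11) + 1 = 6/11 + 1 = 17/11)
P(-8, 3) + J(p(3, 2), -7) = -8 + 17/11 = -71/11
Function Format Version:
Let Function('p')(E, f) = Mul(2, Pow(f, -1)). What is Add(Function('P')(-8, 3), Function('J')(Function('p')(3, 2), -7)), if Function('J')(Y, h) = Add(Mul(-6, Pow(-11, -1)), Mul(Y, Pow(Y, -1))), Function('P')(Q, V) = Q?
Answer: Rational(-71, 11) ≈ -6.4545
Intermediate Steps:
Function('J')(Y, h) = Rational(17, 11) (Function('J')(Y, h) = Add(Mul(-6, Rational(-1, 11)), 1) = Add(Rational(6, 11), 1) = Rational(17, 11))
Add(Function('P')(-8, 3), Function('J')(Function('p')(3, 2), -7)) = Add(-8, Rational(17, 11)) = Rational(-71, 11)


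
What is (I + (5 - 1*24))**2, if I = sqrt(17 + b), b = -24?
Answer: (19 - I*sqrt(7))**2 ≈ 354.0 - 100.54*I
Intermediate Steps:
I = I*sqrt(7) (I = sqrt(17 - 24) = sqrt(-7) = I*sqrt(7) ≈ 2.6458*I)
(I + (5 - 1*24))**2 = (I*sqrt(7) + (5 - 1*24))**2 = (I*sqrt(7) + (5 - 24))**2 = (I*sqrt(7) - 19)**2 = (-19 + I*sqrt(7))**2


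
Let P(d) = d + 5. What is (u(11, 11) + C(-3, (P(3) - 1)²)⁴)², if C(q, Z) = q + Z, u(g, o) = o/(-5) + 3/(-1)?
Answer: 501189141660516/25 ≈ 2.0048e+13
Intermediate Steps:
P(d) = 5 + d
u(g, o) = -3 - o/5 (u(g, o) = o*(-⅕) + 3*(-1) = -o/5 - 3 = -3 - o/5)
C(q, Z) = Z + q
(u(11, 11) + C(-3, (P(3) - 1)²)⁴)² = ((-3 - ⅕*11) + (((5 + 3) - 1)² - 3)⁴)² = ((-3 - 11/5) + ((8 - 1)² - 3)⁴)² = (-26/5 + (7² - 3)⁴)² = (-26/5 + (49 - 3)⁴)² = (-26/5 + 46⁴)² = (-26/5 + 4477456)² = (22387254/5)² = 501189141660516/25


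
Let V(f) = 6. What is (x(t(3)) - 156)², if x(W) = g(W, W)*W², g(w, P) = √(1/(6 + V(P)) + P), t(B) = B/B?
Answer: (936 - √39)²/36 ≈ 24012.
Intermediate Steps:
t(B) = 1
g(w, P) = √(1/12 + P) (g(w, P) = √(1/(6 + 6) + P) = √(1/12 + P))
x(W) = W²*√(3 + 36*W)/6 (x(W) = (√(3 + 36*W)/6)*W² = W²*√(3 + 36*W)/6)
(x(t(3)) - 156)² = ((⅙)*1²*√(3 + 36*1) - 156)² = ((⅙)*1*√(3 + 36) - 156)² = ((⅙)*1*√39 - 156)² = (√39/6 - 156)² = (-156 + √39/6)²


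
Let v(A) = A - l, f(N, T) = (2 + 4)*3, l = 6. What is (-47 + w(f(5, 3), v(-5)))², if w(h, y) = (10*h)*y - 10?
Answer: 4149369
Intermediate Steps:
f(N, T) = 18 (f(N, T) = 6*3 = 18)
v(A) = -6 + A (v(A) = A - 1*6 = A - 6 = -6 + A)
w(h, y) = -10 + 10*h*y (w(h, y) = 10*h*y - 10 = -10 + 10*h*y)
(-47 + w(f(5, 3), v(-5)))² = (-47 + (-10 + 10*18*(-6 - 5)))² = (-47 + (-10 + 10*18*(-11)))² = (-47 + (-10 - 1980))² = (-47 - 1990)² = (-2037)² = 4149369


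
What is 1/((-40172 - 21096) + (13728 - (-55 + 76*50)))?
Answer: -1/51285 ≈ -1.9499e-5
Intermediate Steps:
1/((-40172 - 21096) + (13728 - (-55 + 76*50))) = 1/(-61268 + (13728 - (-55 + 3800))) = 1/(-61268 + (13728 - 1*3745)) = 1/(-61268 + (13728 - 3745)) = 1/(-61268 + 9983) = 1/(-51285) = -1/51285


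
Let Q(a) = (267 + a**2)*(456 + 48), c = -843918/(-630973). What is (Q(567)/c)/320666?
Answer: 8526812640696/22551317449 ≈ 378.11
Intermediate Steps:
c = 843918/630973 (c = -843918*(-1/630973) = 843918/630973 ≈ 1.3375)
Q(a) = 134568 + 504*a**2 (Q(a) = (267 + a**2)*504 = 134568 + 504*a**2)
(Q(567)/c)/320666 = ((134568 + 504*567**2)/(843918/630973))/320666 = ((134568 + 504*321489)*(630973/843918))*(1/320666) = ((134568 + 162030456)*(630973/843918))*(1/320666) = (162165024*(630973/843918))*(1/320666) = (17053625281392/140653)*(1/320666) = 8526812640696/22551317449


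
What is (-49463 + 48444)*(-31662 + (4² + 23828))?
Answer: 7966542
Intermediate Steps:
(-49463 + 48444)*(-31662 + (4² + 23828)) = -1019*(-31662 + (16 + 23828)) = -1019*(-31662 + 23844) = -1019*(-7818) = 7966542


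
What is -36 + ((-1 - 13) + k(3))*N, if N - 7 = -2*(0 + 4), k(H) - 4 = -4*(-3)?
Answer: -38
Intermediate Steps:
k(H) = 16 (k(H) = 4 - 4*(-3) = 4 + 12 = 16)
N = -1 (N = 7 - 2*(0 + 4) = 7 - 2*4 = 7 - 8 = -1)
-36 + ((-1 - 13) + k(3))*N = -36 + ((-1 - 13) + 16)*(-1) = -36 + (-14 + 16)*(-1) = -36 + 2*(-1) = -36 - 2 = -38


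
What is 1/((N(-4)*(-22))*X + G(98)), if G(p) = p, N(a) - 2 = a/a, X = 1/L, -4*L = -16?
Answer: 2/163 ≈ 0.012270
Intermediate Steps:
L = 4 (L = -¼*(-16) = 4)
X = ¼ (X = 1/4 = ¼ ≈ 0.25000)
N(a) = 3 (N(a) = 2 + a/a = 2 + 1 = 3)
1/((N(-4)*(-22))*X + G(98)) = 1/((3*(-22))*(¼) + 98) = 1/(-66*¼ + 98) = 1/(-33/2 + 98) = 1/(163/2) = 2/163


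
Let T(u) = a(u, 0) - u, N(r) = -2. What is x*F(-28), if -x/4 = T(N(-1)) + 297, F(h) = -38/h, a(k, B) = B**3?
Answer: -11362/7 ≈ -1623.1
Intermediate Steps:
T(u) = -u (T(u) = 0**3 - u = 0 - u = -u)
x = -1196 (x = -4*(-1*(-2) + 297) = -4*(2 + 297) = -4*299 = -1196)
x*F(-28) = -(-45448)/(-28) = -(-45448)*(-1)/28 = -1196*19/14 = -11362/7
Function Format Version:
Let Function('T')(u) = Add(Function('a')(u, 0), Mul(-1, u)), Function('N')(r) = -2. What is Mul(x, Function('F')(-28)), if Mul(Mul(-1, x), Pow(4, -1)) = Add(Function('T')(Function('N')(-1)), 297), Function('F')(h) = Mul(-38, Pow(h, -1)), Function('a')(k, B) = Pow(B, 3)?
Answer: Rational(-11362, 7) ≈ -1623.1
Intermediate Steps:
Function('T')(u) = Mul(-1, u) (Function('T')(u) = Add(Pow(0, 3), Mul(-1, u)) = Add(0, Mul(-1, u)) = Mul(-1, u))
x = -1196 (x = Mul(-4, Add(Mul(-1, -2), 297)) = Mul(-4, Add(2, 297)) = Mul(-4, 299) = -1196)
Mul(x, Function('F')(-28)) = Mul(-1196, Mul(-38, Pow(-28, -1))) = Mul(-1196, Mul(-38, Rational(-1, 28))) = Mul(-1196, Rational(19, 14)) = Rational(-11362, 7)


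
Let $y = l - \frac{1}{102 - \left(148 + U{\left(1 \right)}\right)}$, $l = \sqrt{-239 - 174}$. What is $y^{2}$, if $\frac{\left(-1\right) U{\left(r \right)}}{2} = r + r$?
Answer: $- \frac{728531}{1764} + \frac{i \sqrt{413}}{21} \approx -413.0 + 0.96773 i$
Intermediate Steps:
$U{\left(r \right)} = - 4 r$ ($U{\left(r \right)} = - 2 \left(r + r\right) = - 2 \cdot 2 r = - 4 r$)
$l = i \sqrt{413}$ ($l = \sqrt{-413} = i \sqrt{413} \approx 20.322 i$)
$y = \frac{1}{42} + i \sqrt{413}$ ($y = i \sqrt{413} - \frac{1}{102 - \left(148 - 4\right)} = i \sqrt{413} - \frac{1}{102 - 144} = i \sqrt{413} - \frac{1}{-42} = i \sqrt{413} - - \frac{1}{42} = i \sqrt{413} + \frac{1}{42} = \frac{1}{42} + i \sqrt{413} \approx 0.02381 + 20.322 i$)
$y^{2} = \left(\frac{1}{42} + i \sqrt{413}\right)^{2}$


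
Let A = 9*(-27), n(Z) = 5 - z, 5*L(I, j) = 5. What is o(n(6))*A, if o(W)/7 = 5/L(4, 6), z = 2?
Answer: -8505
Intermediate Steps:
L(I, j) = 1 (L(I, j) = (⅕)*5 = 1)
n(Z) = 3 (n(Z) = 5 - 1*2 = 5 - 2 = 3)
o(W) = 35 (o(W) = 7*(5/1) = 7*(5*1) = 7*5 = 35)
A = -243
o(n(6))*A = 35*(-243) = -8505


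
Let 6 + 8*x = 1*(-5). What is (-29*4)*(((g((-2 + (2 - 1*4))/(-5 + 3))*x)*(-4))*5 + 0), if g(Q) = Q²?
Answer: -12760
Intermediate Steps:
x = -11/8 (x = -¾ + (1*(-5))/8 = -¾ + (⅛)*(-5) = -¾ - 5/8 = -11/8 ≈ -1.3750)
(-29*4)*(((g((-2 + (2 - 1*4))/(-5 + 3))*x)*(-4))*5 + 0) = (-29*4)*(((((-2 + (2 - 1*4))/(-5 + 3))²*(-11/8))*(-4))*5 + 0) = -116*(((((-2 + (2 - 4))/(-2))²*(-11/8))*(-4))*5 + 0) = -116*(((((-2 - 2)*(-½))²*(-11/8))*(-4))*5 + 0) = -116*((((-4*(-½))²*(-11/8))*(-4))*5 + 0) = -116*(((2²*(-11/8))*(-4))*5 + 0) = -116*(((4*(-11/8))*(-4))*5 + 0) = -116*(-11/2*(-4)*5 + 0) = -116*(22*5 + 0) = -116*(110 + 0) = -116*110 = -12760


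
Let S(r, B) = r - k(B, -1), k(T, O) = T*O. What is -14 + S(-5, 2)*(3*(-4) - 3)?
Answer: 31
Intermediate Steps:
k(T, O) = O*T
S(r, B) = B + r (S(r, B) = r - (-1)*B = r + B = B + r)
-14 + S(-5, 2)*(3*(-4) - 3) = -14 + (2 - 5)*(3*(-4) - 3) = -14 - 3*(-12 - 3) = -14 - 3*(-15) = -14 + 45 = 31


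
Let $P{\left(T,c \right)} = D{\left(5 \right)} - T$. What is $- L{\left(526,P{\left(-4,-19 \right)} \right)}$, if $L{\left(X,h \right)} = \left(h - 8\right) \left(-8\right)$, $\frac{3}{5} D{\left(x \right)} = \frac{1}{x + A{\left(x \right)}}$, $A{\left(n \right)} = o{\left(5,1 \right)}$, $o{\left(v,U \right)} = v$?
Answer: $- \frac{92}{3} \approx -30.667$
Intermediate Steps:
$A{\left(n \right)} = 5$
$D{\left(x \right)} = \frac{5}{3 \left(5 + x\right)}$ ($D{\left(x \right)} = \frac{5}{3 \left(x + 5\right)} = \frac{5}{3 \left(5 + x\right)}$)
$P{\left(T,c \right)} = \frac{1}{6} - T$ ($P{\left(T,c \right)} = \frac{5}{3 \left(5 + 5\right)} - T = \frac{5}{3 \cdot 10} - T = \frac{5}{3} \cdot \frac{1}{10} - T = \frac{1}{6} - T$)
$L{\left(X,h \right)} = 64 - 8 h$ ($L{\left(X,h \right)} = \left(-8 + h\right) \left(-8\right) = 64 - 8 h$)
$- L{\left(526,P{\left(-4,-19 \right)} \right)} = - (64 - 8 \left(\frac{1}{6} - -4\right)) = - (64 - 8 \left(\frac{1}{6} + 4\right)) = - (64 - \frac{100}{3}) = \left(-1\right) \frac{92}{3} = - \frac{92}{3}$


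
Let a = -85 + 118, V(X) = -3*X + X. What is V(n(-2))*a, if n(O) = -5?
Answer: 330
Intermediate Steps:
V(X) = -2*X
a = 33
V(n(-2))*a = -2*(-5)*33 = 10*33 = 330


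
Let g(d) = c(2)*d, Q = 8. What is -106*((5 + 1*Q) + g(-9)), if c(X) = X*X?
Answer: 2438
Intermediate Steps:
c(X) = X**2
g(d) = 4*d (g(d) = 2**2*d = 4*d)
-106*((5 + 1*Q) + g(-9)) = -106*((5 + 1*8) + 4*(-9)) = -106*((5 + 8) - 36) = -106*(13 - 36) = -106*(-23) = 2438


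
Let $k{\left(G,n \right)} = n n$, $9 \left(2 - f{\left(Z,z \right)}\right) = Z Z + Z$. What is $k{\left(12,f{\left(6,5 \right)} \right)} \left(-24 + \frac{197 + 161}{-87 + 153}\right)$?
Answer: $- \frac{39232}{297} \approx -132.09$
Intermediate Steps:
$f{\left(Z,z \right)} = 2 - \frac{Z}{9} - \frac{Z^{2}}{9}$ ($f{\left(Z,z \right)} = 2 - \frac{Z Z + Z}{9} = 2 - \frac{Z^{2} + Z}{9} = 2 - \frac{Z + Z^{2}}{9} = 2 - \left(\frac{Z}{9} + \frac{Z^{2}}{9}\right) = 2 - \frac{Z}{9} - \frac{Z^{2}}{9}$)
$k{\left(G,n \right)} = n^{2}$
$k{\left(12,f{\left(6,5 \right)} \right)} \left(-24 + \frac{197 + 161}{-87 + 153}\right) = \left(2 - \frac{2}{3} - \frac{6^{2}}{9}\right)^{2} \left(-24 + \frac{197 + 161}{-87 + 153}\right) = \left(2 - \frac{2}{3} - 4\right)^{2} \left(-24 + \frac{358}{66}\right) = \left(2 - \frac{2}{3} - 4\right)^{2} \left(-24 + 358 \cdot \frac{1}{66}\right) = \left(- \frac{8}{3}\right)^{2} \left(-24 + \frac{179}{33}\right) = \frac{64}{9} \left(- \frac{613}{33}\right) = - \frac{39232}{297}$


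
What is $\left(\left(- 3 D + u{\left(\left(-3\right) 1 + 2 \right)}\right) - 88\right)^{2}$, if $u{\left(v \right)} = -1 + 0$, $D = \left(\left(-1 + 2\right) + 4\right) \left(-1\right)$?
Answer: $5476$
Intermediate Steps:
$D = -5$ ($D = \left(1 + 4\right) \left(-1\right) = 5 \left(-1\right) = -5$)
$u{\left(v \right)} = -1$
$\left(\left(- 3 D + u{\left(\left(-3\right) 1 + 2 \right)}\right) - 88\right)^{2} = \left(\left(\left(-3\right) \left(-5\right) - 1\right) - 88\right)^{2} = \left(\left(15 - 1\right) - 88\right)^{2} = \left(14 - 88\right)^{2} = \left(-74\right)^{2} = 5476$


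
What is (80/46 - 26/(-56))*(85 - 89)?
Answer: -1419/161 ≈ -8.8137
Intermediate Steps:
(80/46 - 26/(-56))*(85 - 89) = (80*(1/46) - 26*(-1/56))*(-4) = (40/23 + 13/28)*(-4) = (1419/644)*(-4) = -1419/161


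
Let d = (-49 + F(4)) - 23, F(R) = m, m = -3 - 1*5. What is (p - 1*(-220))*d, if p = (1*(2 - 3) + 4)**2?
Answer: -18320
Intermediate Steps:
p = 9 (p = (1*(-1) + 4)**2 = (-1 + 4)**2 = 3**2 = 9)
m = -8 (m = -3 - 5 = -8)
F(R) = -8
d = -80 (d = (-49 - 8) - 23 = -57 - 23 = -80)
(p - 1*(-220))*d = (9 - 1*(-220))*(-80) = (9 + 220)*(-80) = 229*(-80) = -18320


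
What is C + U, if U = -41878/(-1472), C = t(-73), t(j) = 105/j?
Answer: 1451267/53728 ≈ 27.011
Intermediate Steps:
C = -105/73 (C = 105/(-73) = 105*(-1/73) = -105/73 ≈ -1.4384)
U = 20939/736 (U = -41878*(-1/1472) = 20939/736 ≈ 28.450)
C + U = -105/73 + 20939/736 = 1451267/53728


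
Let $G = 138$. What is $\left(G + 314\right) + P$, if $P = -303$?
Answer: $149$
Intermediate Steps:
$\left(G + 314\right) + P = \left(138 + 314\right) - 303 = 452 - 303 = 149$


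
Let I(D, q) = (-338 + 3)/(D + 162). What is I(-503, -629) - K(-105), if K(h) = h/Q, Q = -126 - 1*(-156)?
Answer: 3057/682 ≈ 4.4824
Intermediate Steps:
I(D, q) = -335/(162 + D)
Q = 30 (Q = -126 + 156 = 30)
K(h) = h/30
I(-503, -629) - K(-105) = -335/(162 - 503) - (-105)/30 = -335/(-341) - 1*(-7/2) = -335*(-1/341) + 7/2 = 335/341 + 7/2 = 3057/682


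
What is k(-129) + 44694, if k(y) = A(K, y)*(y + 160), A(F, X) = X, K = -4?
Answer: 40695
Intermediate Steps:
k(y) = y*(160 + y) (k(y) = y*(y + 160) = y*(160 + y))
k(-129) + 44694 = -129*(160 - 129) + 44694 = -129*31 + 44694 = -3999 + 44694 = 40695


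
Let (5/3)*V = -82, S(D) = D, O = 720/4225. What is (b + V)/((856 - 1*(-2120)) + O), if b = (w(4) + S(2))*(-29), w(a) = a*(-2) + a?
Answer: 169/57156 ≈ 0.0029568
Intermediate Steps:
O = 144/845 (O = 720*(1/4225) = 144/845 ≈ 0.17041)
w(a) = -a (w(a) = -2*a + a = -a)
V = -246/5 (V = (3/5)*(-82) = -246/5 ≈ -49.200)
b = 58 (b = (-1*4 + 2)*(-29) = (-4 + 2)*(-29) = -2*(-29) = 58)
(b + V)/((856 - 1*(-2120)) + O) = (58 - 246/5)/((856 - 1*(-2120)) + 144/845) = 44/(5*((856 + 2120) + 144/845)) = 44/(5*(2976 + 144/845)) = 44/(5*(2514864/845)) = (44/5)*(845/2514864) = 169/57156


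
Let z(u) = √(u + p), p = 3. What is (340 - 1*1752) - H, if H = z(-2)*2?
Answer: -1414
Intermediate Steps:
z(u) = √(3 + u) (z(u) = √(u + 3) = √(3 + u))
H = 2 (H = √(3 - 2)*2 = √1*2 = 1*2 = 2)
(340 - 1*1752) - H = (340 - 1*1752) - 1*2 = (340 - 1752) - 2 = -1412 - 2 = -1414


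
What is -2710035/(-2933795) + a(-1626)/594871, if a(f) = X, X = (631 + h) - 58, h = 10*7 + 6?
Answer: 322805052688/349045913089 ≈ 0.92482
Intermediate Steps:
h = 76 (h = 70 + 6 = 76)
X = 649 (X = (631 + 76) - 58 = 707 - 58 = 649)
a(f) = 649
-2710035/(-2933795) + a(-1626)/594871 = -2710035/(-2933795) + 649/594871 = -2710035*(-1/2933795) + 649*(1/594871) = 542007/586759 + 649/594871 = 322805052688/349045913089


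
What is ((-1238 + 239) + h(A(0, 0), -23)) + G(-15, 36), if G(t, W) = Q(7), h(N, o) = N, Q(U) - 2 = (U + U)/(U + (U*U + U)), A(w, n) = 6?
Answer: -8917/9 ≈ -990.78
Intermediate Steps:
Q(U) = 2 + 2*U/(U² + 2*U) (Q(U) = 2 + (U + U)/(U + (U*U + U)) = 2 + (2*U)/(U + (U² + U)) = 2 + (2*U)/(U + (U + U²)) = 2 + (2*U)/(U² + 2*U) = 2 + 2*U/(U² + 2*U))
G(t, W) = 20/9 (G(t, W) = 2*(3 + 7)/(2 + 7) = 2*10/9 = 2*(⅑)*10 = 20/9)
((-1238 + 239) + h(A(0, 0), -23)) + G(-15, 36) = ((-1238 + 239) + 6) + 20/9 = (-999 + 6) + 20/9 = -993 + 20/9 = -8917/9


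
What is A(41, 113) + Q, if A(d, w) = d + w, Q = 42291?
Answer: 42445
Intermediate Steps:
A(41, 113) + Q = (41 + 113) + 42291 = 154 + 42291 = 42445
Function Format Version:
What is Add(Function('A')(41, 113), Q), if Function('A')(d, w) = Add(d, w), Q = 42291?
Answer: 42445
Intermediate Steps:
Add(Function('A')(41, 113), Q) = Add(Add(41, 113), 42291) = Add(154, 42291) = 42445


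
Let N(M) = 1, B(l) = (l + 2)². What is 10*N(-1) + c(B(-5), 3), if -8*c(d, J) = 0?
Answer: 10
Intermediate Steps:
B(l) = (2 + l)²
c(d, J) = 0 (c(d, J) = -⅛*0 = 0)
10*N(-1) + c(B(-5), 3) = 10*1 + 0 = 10 + 0 = 10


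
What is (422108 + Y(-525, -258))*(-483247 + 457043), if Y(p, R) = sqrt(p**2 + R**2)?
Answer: -11060918032 - 78612*sqrt(38021) ≈ -1.1076e+10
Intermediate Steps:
Y(p, R) = sqrt(R**2 + p**2)
(422108 + Y(-525, -258))*(-483247 + 457043) = (422108 + sqrt((-258)**2 + (-525)**2))*(-483247 + 457043) = (422108 + sqrt(66564 + 275625))*(-26204) = (422108 + sqrt(342189))*(-26204) = (422108 + 3*sqrt(38021))*(-26204) = -11060918032 - 78612*sqrt(38021)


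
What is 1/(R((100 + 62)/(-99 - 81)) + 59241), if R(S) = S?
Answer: 10/592401 ≈ 1.6880e-5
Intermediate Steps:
1/(R((100 + 62)/(-99 - 81)) + 59241) = 1/((100 + 62)/(-99 - 81) + 59241) = 1/(162/(-180) + 59241) = 1/(162*(-1/180) + 59241) = 1/(-9/10 + 59241) = 1/(592401/10) = 10/592401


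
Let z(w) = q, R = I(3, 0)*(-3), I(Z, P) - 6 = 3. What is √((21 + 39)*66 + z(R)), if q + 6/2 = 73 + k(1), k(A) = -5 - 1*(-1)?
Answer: √4026 ≈ 63.451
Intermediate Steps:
I(Z, P) = 9 (I(Z, P) = 6 + 3 = 9)
k(A) = -4 (k(A) = -5 + 1 = -4)
R = -27 (R = 9*(-3) = -27)
q = 66 (q = -3 + (73 - 4) = -3 + 69 = 66)
z(w) = 66
√((21 + 39)*66 + z(R)) = √((21 + 39)*66 + 66) = √(60*66 + 66) = √(3960 + 66) = √4026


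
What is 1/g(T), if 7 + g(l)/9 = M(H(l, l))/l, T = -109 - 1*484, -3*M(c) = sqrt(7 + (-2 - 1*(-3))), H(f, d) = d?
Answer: -2461543/155077201 - 1186*sqrt(2)/465231603 ≈ -0.015877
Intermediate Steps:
M(c) = -2*sqrt(2)/3 (M(c) = -sqrt(7 + (-2 - 1*(-3)))/3 = -sqrt(7 + (-2 + 3))/3 = -sqrt(7 + 1)/3 = -2*sqrt(2)/3)
T = -593 (T = -109 - 484 = -593)
g(l) = -63 - 6*sqrt(2)/l (g(l) = -63 + 9*((-2*sqrt(2)/3)/l) = -63 + 9*(-2*sqrt(2)/(3*l)) = -63 - 6*sqrt(2)/l)
1/g(T) = 1/(-63 - 6*sqrt(2)/(-593)) = 1/(-63 - 6*sqrt(2)*(-1/593)) = 1/(-63 + 6*sqrt(2)/593)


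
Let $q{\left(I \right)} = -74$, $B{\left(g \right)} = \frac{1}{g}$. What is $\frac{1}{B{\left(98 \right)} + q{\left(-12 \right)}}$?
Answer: $- \frac{98}{7251} \approx -0.013515$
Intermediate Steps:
$\frac{1}{B{\left(98 \right)} + q{\left(-12 \right)}} = \frac{1}{\frac{1}{98} - 74} = \frac{1}{- \frac{7251}{98}} = - \frac{98}{7251}$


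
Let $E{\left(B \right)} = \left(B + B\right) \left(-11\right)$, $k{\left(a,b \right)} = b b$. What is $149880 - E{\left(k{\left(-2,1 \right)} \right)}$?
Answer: $149902$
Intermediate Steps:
$k{\left(a,b \right)} = b^{2}$
$E{\left(B \right)} = - 22 B$ ($E{\left(B \right)} = 2 B \left(-11\right) = - 22 B$)
$149880 - E{\left(k{\left(-2,1 \right)} \right)} = 149880 - - 22 \cdot 1^{2} = 149880 - \left(-22\right) 1 = 149880 - -22 = 149880 + 22 = 149902$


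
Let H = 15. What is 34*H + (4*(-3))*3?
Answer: 474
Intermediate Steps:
34*H + (4*(-3))*3 = 34*15 + (4*(-3))*3 = 510 - 12*3 = 510 - 36 = 474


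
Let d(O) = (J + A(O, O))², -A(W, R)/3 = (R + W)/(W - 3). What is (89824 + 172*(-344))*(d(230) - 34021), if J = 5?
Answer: -53740215823104/51529 ≈ -1.0429e+9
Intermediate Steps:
A(W, R) = -3*(R + W)/(-3 + W) (A(W, R) = -3*(R + W)/(W - 3) = -3*(R + W)/(-3 + W))
d(O) = (5 - 6*O/(-3 + O))² (d(O) = (5 + 3*(-O - O)/(-3 + O))² = (5 + 3*(-2*O)/(-3 + O))² = (5 - 6*O/(-3 + O))²)
(89824 + 172*(-344))*(d(230) - 34021) = (89824 + 172*(-344))*((15 + 230)²/(-3 + 230)² - 34021) = (89824 - 59168)*(245²/227² - 34021) = 30656*((1/51529)*60025 - 34021) = 30656*(60025/51529 - 34021) = 30656*(-1753008084/51529) = -53740215823104/51529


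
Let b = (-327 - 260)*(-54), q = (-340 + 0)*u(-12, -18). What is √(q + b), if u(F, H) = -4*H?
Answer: 3*√802 ≈ 84.959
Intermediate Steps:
q = -24480 (q = (-340 + 0)*(-4*(-18)) = -340*72 = -24480)
b = 31698 (b = -587*(-54) = 31698)
√(q + b) = √(-24480 + 31698) = √7218 = 3*√802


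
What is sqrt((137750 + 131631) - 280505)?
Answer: 6*I*sqrt(309) ≈ 105.47*I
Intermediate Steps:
sqrt((137750 + 131631) - 280505) = sqrt(269381 - 280505) = sqrt(-11124) = 6*I*sqrt(309)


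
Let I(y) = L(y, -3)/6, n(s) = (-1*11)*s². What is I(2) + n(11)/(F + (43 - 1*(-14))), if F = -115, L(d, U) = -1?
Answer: 1982/87 ≈ 22.782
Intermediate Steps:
n(s) = -11*s²
I(y) = -⅙ (I(y) = -1/6 = -1*⅙ = -⅙)
I(2) + n(11)/(F + (43 - 1*(-14))) = -⅙ + (-11*11²)/(-115 + (43 - 1*(-14))) = -⅙ + (-11*121)/(-115 + (43 + 14)) = -⅙ - 1331/(-115 + 57) = -⅙ - 1331/(-58) = -⅙ - 1331*(-1/58) = -⅙ + 1331/58 = 1982/87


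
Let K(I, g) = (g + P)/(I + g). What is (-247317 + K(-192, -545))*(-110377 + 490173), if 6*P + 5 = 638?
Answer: -69226248483342/737 ≈ -9.3930e+10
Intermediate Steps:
P = 211/2 (P = -⅚ + (⅙)*638 = -⅚ + 319/3 = 211/2 ≈ 105.50)
K(I, g) = (211/2 + g)/(I + g) (K(I, g) = (g + 211/2)/(I + g) = (211/2 + g)/(I + g))
(-247317 + K(-192, -545))*(-110377 + 490173) = (-247317 + (211/2 - 545)/(-192 - 545))*(-110377 + 490173) = (-247317 - 879/2/(-737))*379796 = (-247317 - 1/737*(-879/2))*379796 = (-247317 + 879/1474)*379796 = -364544379/1474*379796 = -69226248483342/737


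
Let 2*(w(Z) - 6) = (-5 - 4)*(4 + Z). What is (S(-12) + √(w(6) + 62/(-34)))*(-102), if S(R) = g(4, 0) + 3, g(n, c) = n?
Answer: -714 - 6*I*√11798 ≈ -714.0 - 651.71*I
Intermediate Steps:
w(Z) = -12 - 9*Z/2 (w(Z) = 6 + ((-5 - 4)*(4 + Z))/2 = 6 + (-9*(4 + Z))/2 = 6 + (-36 - 9*Z)/2 = 6 + (-18 - 9*Z/2) = -12 - 9*Z/2)
S(R) = 7 (S(R) = 4 + 3 = 7)
(S(-12) + √(w(6) + 62/(-34)))*(-102) = (7 + √((-12 - 9/2*6) + 62/(-34)))*(-102) = (7 + √((-12 - 27) + 62*(-1/34)))*(-102) = (7 + √(-39 - 31/17))*(-102) = (7 + √(-694/17))*(-102) = (7 + I*√11798/17)*(-102) = -714 - 6*I*√11798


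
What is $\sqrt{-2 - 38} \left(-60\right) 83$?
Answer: $- 9960 i \sqrt{10} \approx - 31496.0 i$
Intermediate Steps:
$\sqrt{-2 - 38} \left(-60\right) 83 = \sqrt{-40} \left(-60\right) 83 = 2 i \sqrt{10} \left(-60\right) 83 = - 120 i \sqrt{10} \cdot 83 = - 9960 i \sqrt{10}$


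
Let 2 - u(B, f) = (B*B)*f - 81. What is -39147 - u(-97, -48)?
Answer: -490862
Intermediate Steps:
u(B, f) = 83 - f*B**2 (u(B, f) = 2 - ((B*B)*f - 81) = 2 - (B**2*f - 81) = 2 - (f*B**2 - 81) = 2 - (-81 + f*B**2) = 2 + (81 - f*B**2) = 83 - f*B**2)
-39147 - u(-97, -48) = -39147 - (83 - 1*(-48)*(-97)**2) = -39147 - (83 - 1*(-48)*9409) = -39147 - (83 + 451632) = -39147 - 1*451715 = -39147 - 451715 = -490862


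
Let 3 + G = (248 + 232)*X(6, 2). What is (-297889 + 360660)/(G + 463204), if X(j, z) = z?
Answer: 1531/11321 ≈ 0.13524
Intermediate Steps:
G = 957 (G = -3 + (248 + 232)*2 = -3 + 480*2 = -3 + 960 = 957)
(-297889 + 360660)/(G + 463204) = (-297889 + 360660)/(957 + 463204) = 62771/464161 = 62771*(1/464161) = 1531/11321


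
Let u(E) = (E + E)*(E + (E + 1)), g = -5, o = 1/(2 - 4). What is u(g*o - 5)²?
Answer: 400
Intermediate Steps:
o = -½ (o = 1/(-2) = -½ ≈ -0.50000)
u(E) = 2*E*(1 + 2*E) (u(E) = (2*E)*(E + (1 + E)) = (2*E)*(1 + 2*E) = 2*E*(1 + 2*E))
u(g*o - 5)² = (2*(-5*(-½) - 5)*(1 + 2*(-5*(-½) - 5)))² = (2*(5/2 - 5)*(1 + 2*(5/2 - 5)))² = (2*(-5/2)*(1 + 2*(-5/2)))² = (2*(-5/2)*(1 - 5))² = (2*(-5/2)*(-4))² = 20² = 400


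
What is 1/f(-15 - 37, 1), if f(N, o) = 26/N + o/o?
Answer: 2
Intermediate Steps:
f(N, o) = 1 + 26/N (f(N, o) = 26/N + 1 = 1 + 26/N)
1/f(-15 - 37, 1) = 1/((26 + (-15 - 37))/(-15 - 37)) = 1/((26 - 52)/(-52)) = 1/(-1/52*(-26)) = 1/(½) = 2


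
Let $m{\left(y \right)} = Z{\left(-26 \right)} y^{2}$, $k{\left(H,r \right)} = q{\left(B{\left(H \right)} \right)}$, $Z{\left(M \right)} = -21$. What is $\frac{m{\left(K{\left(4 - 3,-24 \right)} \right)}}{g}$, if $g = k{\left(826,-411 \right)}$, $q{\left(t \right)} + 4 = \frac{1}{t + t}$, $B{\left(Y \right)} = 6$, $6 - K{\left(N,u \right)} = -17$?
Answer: $\frac{133308}{47} \approx 2836.3$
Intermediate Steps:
$K{\left(N,u \right)} = 23$ ($K{\left(N,u \right)} = 6 - -17 = 6 + 17 = 23$)
$q{\left(t \right)} = -4 + \frac{1}{2 t}$ ($q{\left(t \right)} = -4 + \frac{1}{t + t} = -4 + \frac{1}{2 t}$)
$k{\left(H,r \right)} = - \frac{47}{12}$ ($k{\left(H,r \right)} = -4 + \frac{1}{2 \cdot 6} = -4 + \frac{1}{2} \cdot \frac{1}{6} = -4 + \frac{1}{12} = - \frac{47}{12}$)
$g = - \frac{47}{12} \approx -3.9167$
$m{\left(y \right)} = - 21 y^{2}$
$\frac{m{\left(K{\left(4 - 3,-24 \right)} \right)}}{g} = \frac{\left(-21\right) 23^{2}}{- \frac{47}{12}} = \left(-21\right) 529 \left(- \frac{12}{47}\right) = \left(-11109\right) \left(- \frac{12}{47}\right) = \frac{133308}{47}$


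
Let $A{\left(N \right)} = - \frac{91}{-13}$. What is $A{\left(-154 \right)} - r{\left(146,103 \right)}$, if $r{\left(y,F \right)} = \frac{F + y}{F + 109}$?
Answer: $\frac{1235}{212} \approx 5.8255$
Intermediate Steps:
$A{\left(N \right)} = 7$ ($A{\left(N \right)} = \left(-91\right) \left(- \frac{1}{13}\right) = 7$)
$r{\left(y,F \right)} = \frac{F + y}{109 + F}$
$A{\left(-154 \right)} - r{\left(146,103 \right)} = 7 - \frac{103 + 146}{109 + 103} = 7 - \frac{1}{212} \cdot 249 = 7 - \frac{249}{212} = \frac{1235}{212}$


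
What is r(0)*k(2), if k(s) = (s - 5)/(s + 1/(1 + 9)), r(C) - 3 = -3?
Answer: 0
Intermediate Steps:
r(C) = 0 (r(C) = 3 - 3 = 0)
k(s) = (-5 + s)/(1/10 + s) (k(s) = (-5 + s)/(s + 1/10) = (-5 + s)/(1/10 + s))
r(0)*k(2) = 0*(10*(-5 + 2)/(1 + 10*2)) = 0*(10*(-3)/(1 + 20)) = 0*(10*(-3)/21) = 0*(10*(1/21)*(-3)) = 0*(-10/7) = 0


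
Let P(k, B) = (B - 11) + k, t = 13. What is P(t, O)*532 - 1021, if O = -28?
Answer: -14853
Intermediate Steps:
P(k, B) = -11 + B + k (P(k, B) = (-11 + B) + k = -11 + B + k)
P(t, O)*532 - 1021 = (-11 - 28 + 13)*532 - 1021 = -26*532 - 1021 = -13832 - 1021 = -14853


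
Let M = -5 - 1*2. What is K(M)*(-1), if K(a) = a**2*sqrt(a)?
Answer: -49*I*sqrt(7) ≈ -129.64*I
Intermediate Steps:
M = -7 (M = -5 - 2 = -7)
K(a) = a**(5/2)
K(M)*(-1) = (-7)**(5/2)*(-1) = (49*I*sqrt(7))*(-1) = -49*I*sqrt(7)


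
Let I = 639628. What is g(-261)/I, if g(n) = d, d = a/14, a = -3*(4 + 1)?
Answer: -15/8954792 ≈ -1.6751e-6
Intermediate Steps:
a = -15 (a = -3*5 = -15)
d = -15/14 ≈ -1.0714
g(n) = -15/14
g(-261)/I = -15/14/639628 = -15/14*1/639628 = -15/8954792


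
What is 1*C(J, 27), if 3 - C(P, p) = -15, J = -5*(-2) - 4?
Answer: 18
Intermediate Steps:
J = 6 (J = 10 - 4 = 6)
C(P, p) = 18 (C(P, p) = 3 - 1*(-15) = 3 + 15 = 18)
1*C(J, 27) = 1*18 = 18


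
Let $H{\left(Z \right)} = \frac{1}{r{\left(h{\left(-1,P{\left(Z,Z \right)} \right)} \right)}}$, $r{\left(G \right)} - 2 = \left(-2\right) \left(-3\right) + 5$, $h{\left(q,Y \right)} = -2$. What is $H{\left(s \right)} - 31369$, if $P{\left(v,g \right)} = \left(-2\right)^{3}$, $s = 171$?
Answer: $- \frac{407796}{13} \approx -31369.0$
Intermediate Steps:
$P{\left(v,g \right)} = -8$
$r{\left(G \right)} = 13$ ($r{\left(G \right)} = 2 + \left(\left(-2\right) \left(-3\right) + 5\right) = 2 + \left(6 + 5\right) = 2 + 11 = 13$)
$H{\left(Z \right)} = \frac{1}{13}$
$H{\left(s \right)} - 31369 = \frac{1}{13} - 31369 = - \frac{407796}{13}$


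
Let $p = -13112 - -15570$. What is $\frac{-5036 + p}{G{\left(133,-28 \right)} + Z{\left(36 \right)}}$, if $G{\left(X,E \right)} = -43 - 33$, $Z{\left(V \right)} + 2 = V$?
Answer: $\frac{1289}{21} \approx 61.381$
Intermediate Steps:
$Z{\left(V \right)} = -2 + V$
$G{\left(X,E \right)} = -76$
$p = 2458$ ($p = -13112 + 15570 = 2458$)
$\frac{-5036 + p}{G{\left(133,-28 \right)} + Z{\left(36 \right)}} = \frac{-5036 + 2458}{-76 + \left(-2 + 36\right)} = - \frac{2578}{-76 + 34} = - \frac{2578}{-42} = \left(-2578\right) \left(- \frac{1}{42}\right) = \frac{1289}{21}$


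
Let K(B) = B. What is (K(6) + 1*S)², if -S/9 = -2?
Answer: 576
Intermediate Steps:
S = 18 (S = -9*(-2) = 18)
(K(6) + 1*S)² = (6 + 1*18)² = (6 + 18)² = 24² = 576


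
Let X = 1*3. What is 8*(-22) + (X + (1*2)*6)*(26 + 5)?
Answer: 289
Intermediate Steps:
X = 3
8*(-22) + (X + (1*2)*6)*(26 + 5) = 8*(-22) + (3 + (1*2)*6)*(26 + 5) = -176 + (3 + 2*6)*31 = -176 + (3 + 12)*31 = -176 + 15*31 = -176 + 465 = 289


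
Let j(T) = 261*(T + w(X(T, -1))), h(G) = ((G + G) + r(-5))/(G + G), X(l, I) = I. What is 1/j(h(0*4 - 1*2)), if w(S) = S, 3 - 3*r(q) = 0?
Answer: -4/261 ≈ -0.015326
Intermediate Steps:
r(q) = 1 (r(q) = 1 - ⅓*0 = 1 + 0 = 1)
h(G) = (1 + 2*G)/(2*G) (h(G) = ((G + G) + 1)/(G + G) = (2*G + 1)/((2*G)) = (1 + 2*G)*(1/(2*G)) = (1 + 2*G)/(2*G))
j(T) = -261 + 261*T (j(T) = 261*(T - 1) = 261*(-1 + T) = -261 + 261*T)
1/j(h(0*4 - 1*2)) = 1/(-261 + 261*((½ + (0*4 - 1*2))/(0*4 - 1*2))) = 1/(-261 + 261*((½ + (0 - 2))/(0 - 2))) = 1/(-261 + 261*((½ - 2)/(-2))) = 1/(-261 + 261*(-½*(-3/2))) = 1/(-261 + 261*(¾)) = 1/(-261 + 783/4) = 1/(-261/4) = -4/261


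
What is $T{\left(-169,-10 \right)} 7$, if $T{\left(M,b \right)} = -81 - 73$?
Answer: $-1078$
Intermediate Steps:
$T{\left(M,b \right)} = -154$
$T{\left(-169,-10 \right)} 7 = \left(-154\right) 7 = -1078$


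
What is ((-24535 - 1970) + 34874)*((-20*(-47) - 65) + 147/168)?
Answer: 58641583/8 ≈ 7.3302e+6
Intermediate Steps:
((-24535 - 1970) + 34874)*((-20*(-47) - 65) + 147/168) = (-26505 + 34874)*((940 - 65) + (1/168)*147) = 8369*(875 + 7/8) = 8369*(7007/8) = 58641583/8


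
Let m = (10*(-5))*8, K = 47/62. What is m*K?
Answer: -9400/31 ≈ -303.23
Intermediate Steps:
K = 47/62 (K = 47*(1/62) = 47/62 ≈ 0.75806)
m = -400 (m = -50*8 = -400)
m*K = -400*47/62 = -9400/31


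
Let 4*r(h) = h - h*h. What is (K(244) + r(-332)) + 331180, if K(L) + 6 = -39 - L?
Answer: 303252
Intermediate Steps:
K(L) = -45 - L (K(L) = -6 + (-39 - L) = -45 - L)
r(h) = -h²/4 + h/4 (r(h) = (h - h*h)/4 = (h - h²)/4 = -h²/4 + h/4)
(K(244) + r(-332)) + 331180 = ((-45 - 1*244) + (¼)*(-332)*(1 - 1*(-332))) + 331180 = ((-45 - 244) + (¼)*(-332)*(1 + 332)) + 331180 = (-289 + (¼)*(-332)*333) + 331180 = (-289 - 27639) + 331180 = -27928 + 331180 = 303252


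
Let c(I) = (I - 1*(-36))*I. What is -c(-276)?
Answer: -66240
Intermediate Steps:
c(I) = I*(36 + I) (c(I) = (I + 36)*I = (36 + I)*I = I*(36 + I))
-c(-276) = -(-276)*(36 - 276) = -(-276)*(-240) = -1*66240 = -66240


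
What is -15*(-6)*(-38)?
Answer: -3420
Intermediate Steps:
-15*(-6)*(-38) = 90*(-38) = -3420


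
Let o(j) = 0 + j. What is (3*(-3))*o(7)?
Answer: -63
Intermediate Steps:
o(j) = j
(3*(-3))*o(7) = (3*(-3))*7 = -9*7 = -63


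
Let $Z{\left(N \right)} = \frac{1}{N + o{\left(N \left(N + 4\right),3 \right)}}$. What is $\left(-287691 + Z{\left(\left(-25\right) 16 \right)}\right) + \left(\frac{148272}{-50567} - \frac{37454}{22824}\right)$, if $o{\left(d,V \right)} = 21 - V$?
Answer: $- \frac{31709946001609969}{110220485364} \approx -2.877 \cdot 10^{5}$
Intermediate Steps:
$Z{\left(N \right)} = \frac{1}{18 + N}$ ($Z{\left(N \right)} = \frac{1}{N + \left(21 - 3\right)} = \frac{1}{N + 18} = \frac{1}{18 + N}$)
$\left(-287691 + Z{\left(\left(-25\right) 16 \right)}\right) + \left(\frac{148272}{-50567} - \frac{37454}{22824}\right) = \left(-287691 + \frac{1}{18 - 400}\right) + \left(\frac{148272}{-50567} - \frac{37454}{22824}\right) = \left(-287691 + \frac{1}{18 - 400}\right) + \left(148272 \left(- \frac{1}{50567}\right) - \frac{18727}{11412}\right) = \left(-287691 + \frac{1}{-382}\right) - \frac{2639048273}{577070604} = \left(-287691 - \frac{1}{382}\right) - \frac{2639048273}{577070604} = - \frac{109897963}{382} - \frac{2639048273}{577070604} = - \frac{31709946001609969}{110220485364}$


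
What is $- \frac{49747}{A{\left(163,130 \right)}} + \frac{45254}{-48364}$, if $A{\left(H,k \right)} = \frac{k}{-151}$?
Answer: $\frac{45411833386}{785915} \approx 57782.0$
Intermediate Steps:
$A{\left(H,k \right)} = - \frac{k}{151}$ ($A{\left(H,k \right)} = k \left(- \frac{1}{151}\right) = - \frac{k}{151}$)
$- \frac{49747}{A{\left(163,130 \right)}} + \frac{45254}{-48364} = - \frac{49747}{\left(- \frac{1}{151}\right) 130} + \frac{45254}{-48364} = - \frac{49747}{- \frac{130}{151}} + 45254 \left(- \frac{1}{48364}\right) = \left(-49747\right) \left(- \frac{151}{130}\right) - \frac{22627}{24182} = \frac{7511797}{130} - \frac{22627}{24182} = \frac{45411833386}{785915}$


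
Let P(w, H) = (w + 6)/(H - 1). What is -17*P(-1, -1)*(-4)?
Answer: -170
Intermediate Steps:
P(w, H) = (6 + w)/(-1 + H)
-17*P(-1, -1)*(-4) = -17*(6 - 1)/(-1 - 1)*(-4) = -17*5/(-2)*(-4) = -17*(-½*5)*(-4) = -(-85)*(-4)/2 = -17*10 = -170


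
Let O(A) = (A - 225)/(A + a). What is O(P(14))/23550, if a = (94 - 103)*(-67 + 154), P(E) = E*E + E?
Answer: 1/899610 ≈ 1.1116e-6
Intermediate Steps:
P(E) = E + E² (P(E) = E² + E = E + E²)
a = -783 (a = -9*87 = -783)
O(A) = (-225 + A)/(-783 + A) (O(A) = (A - 225)/(A - 783) = (-225 + A)/(-783 + A))
O(P(14))/23550 = ((-225 + 14*(1 + 14))/(-783 + 14*(1 + 14)))/23550 = ((-225 + 14*15)/(-783 + 14*15))*(1/23550) = ((-225 + 210)/(-783 + 210))*(1/23550) = (-15/(-573))*(1/23550) = -1/573*(-15)*(1/23550) = (5/191)*(1/23550) = 1/899610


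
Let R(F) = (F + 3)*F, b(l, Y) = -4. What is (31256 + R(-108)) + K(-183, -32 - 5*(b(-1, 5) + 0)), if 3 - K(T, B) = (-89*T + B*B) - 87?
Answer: 26255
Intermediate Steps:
R(F) = F*(3 + F) (R(F) = (3 + F)*F = F*(3 + F))
K(T, B) = 90 - B**2 + 89*T (K(T, B) = 3 - ((-89*T + B*B) - 87) = 3 - ((-89*T + B**2) - 87) = 3 - ((B**2 - 89*T) - 87) = 3 - (-87 + B**2 - 89*T) = 3 + (87 - B**2 + 89*T) = 90 - B**2 + 89*T)
(31256 + R(-108)) + K(-183, -32 - 5*(b(-1, 5) + 0)) = (31256 - 108*(3 - 108)) + (90 - (-32 - 5*(-4 + 0))**2 + 89*(-183)) = (31256 - 108*(-105)) + (90 - (-32 - 5*(-4))**2 - 16287) = (31256 + 11340) + (90 - (-32 + 20)**2 - 16287) = 42596 + (90 - 1*(-12)**2 - 16287) = 42596 + (90 - 1*144 - 16287) = 42596 + (90 - 144 - 16287) = 42596 - 16341 = 26255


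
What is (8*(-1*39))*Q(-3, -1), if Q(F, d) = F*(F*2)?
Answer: -5616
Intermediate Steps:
Q(F, d) = 2*F**2 (Q(F, d) = F*(2*F) = 2*F**2)
(8*(-1*39))*Q(-3, -1) = (8*(-1*39))*(2*(-3)**2) = (8*(-39))*(2*9) = -312*18 = -5616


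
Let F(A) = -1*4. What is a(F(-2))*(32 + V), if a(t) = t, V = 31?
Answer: -252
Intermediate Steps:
F(A) = -4
a(F(-2))*(32 + V) = -4*(32 + 31) = -4*63 = -252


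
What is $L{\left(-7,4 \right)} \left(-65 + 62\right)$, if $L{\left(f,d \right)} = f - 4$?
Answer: $33$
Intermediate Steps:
$L{\left(f,d \right)} = -4 + f$
$L{\left(-7,4 \right)} \left(-65 + 62\right) = \left(-4 - 7\right) \left(-65 + 62\right) = \left(-11\right) \left(-3\right) = 33$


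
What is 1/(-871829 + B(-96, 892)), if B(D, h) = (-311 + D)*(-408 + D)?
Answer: -1/666701 ≈ -1.4999e-6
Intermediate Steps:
B(D, h) = (-408 + D)*(-311 + D)
1/(-871829 + B(-96, 892)) = 1/(-871829 + (126888 + (-96)² - 719*(-96))) = 1/(-871829 + (126888 + 9216 + 69024)) = 1/(-871829 + 205128) = 1/(-666701) = -1/666701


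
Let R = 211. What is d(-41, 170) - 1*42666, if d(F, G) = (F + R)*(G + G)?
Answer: 15134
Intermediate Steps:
d(F, G) = 2*G*(211 + F) (d(F, G) = (F + 211)*(G + G) = (211 + F)*(2*G) = 2*G*(211 + F))
d(-41, 170) - 1*42666 = 2*170*(211 - 41) - 1*42666 = 2*170*170 - 42666 = 57800 - 42666 = 15134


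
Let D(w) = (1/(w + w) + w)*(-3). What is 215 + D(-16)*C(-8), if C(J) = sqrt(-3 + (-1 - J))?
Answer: 4979/16 ≈ 311.19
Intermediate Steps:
C(J) = sqrt(-4 - J)
D(w) = -3*w - 3/(2*w) (D(w) = (1/(2*w) + w)*(-3) = (w + 1/(2*w))*(-3) = -3*w - 3/(2*w))
215 + D(-16)*C(-8) = 215 + (-3*(-16) - 3/2/(-16))*sqrt(-4 - 1*(-8)) = 215 + (48 - 3/2*(-1/16))*sqrt(-4 + 8) = 215 + (48 + 3/32)*sqrt(4) = 215 + (1539/32)*2 = 215 + 1539/16 = 4979/16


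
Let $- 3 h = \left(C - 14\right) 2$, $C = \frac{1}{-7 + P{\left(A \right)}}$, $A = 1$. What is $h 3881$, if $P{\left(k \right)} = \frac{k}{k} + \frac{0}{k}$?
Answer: $\frac{329885}{9} \approx 36654.0$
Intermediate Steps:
$P{\left(k \right)} = 1$ ($P{\left(k \right)} = 1 + 0 = 1$)
$C = - \frac{1}{6}$ ($C = \frac{1}{-7 + 1} = \frac{1}{-6} = - \frac{1}{6} \approx -0.16667$)
$h = \frac{85}{9}$ ($h = - \frac{\left(- \frac{1}{6} - 14\right) 2}{3} = - \frac{\left(- \frac{85}{6}\right) 2}{3} = \left(- \frac{1}{3}\right) \left(- \frac{85}{3}\right) = \frac{85}{9} \approx 9.4444$)
$h 3881 = \frac{85}{9} \cdot 3881 = \frac{329885}{9}$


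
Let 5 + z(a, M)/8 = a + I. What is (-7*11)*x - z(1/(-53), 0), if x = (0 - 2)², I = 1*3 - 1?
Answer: -15044/53 ≈ -283.85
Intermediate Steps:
I = 2 (I = 3 - 1 = 2)
x = 4 (x = (-2)² = 4)
z(a, M) = -24 + 8*a (z(a, M) = -40 + 8*(a + 2) = -40 + 8*(2 + a) = -40 + (16 + 8*a) = -24 + 8*a)
(-7*11)*x - z(1/(-53), 0) = -7*11*4 - (-24 + 8/(-53)) = -77*4 - (-24 + 8*(-1/53)) = -308 - (-24 - 8/53) = -308 - 1*(-1280/53) = -308 + 1280/53 = -15044/53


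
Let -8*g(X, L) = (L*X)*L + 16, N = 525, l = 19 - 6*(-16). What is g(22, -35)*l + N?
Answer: -1548445/4 ≈ -3.8711e+5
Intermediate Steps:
l = 115 (l = 19 + 96 = 115)
g(X, L) = -2 - X*L**2/8 (g(X, L) = -((L*X)*L + 16)/8 = -(X*L**2 + 16)/8 = -(16 + X*L**2)/8 = -2 - X*L**2/8)
g(22, -35)*l + N = (-2 - 1/8*22*(-35)**2)*115 + 525 = (-2 - 1/8*22*1225)*115 + 525 = (-2 - 13475/4)*115 + 525 = -13483/4*115 + 525 = -1550545/4 + 525 = -1548445/4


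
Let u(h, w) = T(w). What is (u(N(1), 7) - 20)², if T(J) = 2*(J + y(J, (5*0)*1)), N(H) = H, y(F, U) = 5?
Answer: 16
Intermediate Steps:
T(J) = 10 + 2*J (T(J) = 2*(J + 5) = 2*(5 + J) = 10 + 2*J)
u(h, w) = 10 + 2*w
(u(N(1), 7) - 20)² = ((10 + 2*7) - 20)² = ((10 + 14) - 20)² = (24 - 20)² = 4² = 16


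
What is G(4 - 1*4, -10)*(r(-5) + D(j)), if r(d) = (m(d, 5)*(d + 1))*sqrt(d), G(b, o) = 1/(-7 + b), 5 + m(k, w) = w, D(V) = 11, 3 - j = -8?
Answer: -11/7 ≈ -1.5714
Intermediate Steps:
j = 11 (j = 3 - 1*(-8) = 3 + 8 = 11)
m(k, w) = -5 + w
r(d) = 0 (r(d) = ((-5 + 5)*(d + 1))*sqrt(d) = (0*(1 + d))*sqrt(d) = 0*sqrt(d) = 0)
G(4 - 1*4, -10)*(r(-5) + D(j)) = (0 + 11)/(-7 + (4 - 1*4)) = 11/(-7 + (4 - 4)) = 11/(-7 + 0) = 11/(-7) = -1/7*11 = -11/7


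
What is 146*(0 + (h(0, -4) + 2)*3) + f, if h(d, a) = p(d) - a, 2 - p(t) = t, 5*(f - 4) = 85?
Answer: 3525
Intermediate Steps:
f = 21 (f = 4 + (⅕)*85 = 4 + 17 = 21)
p(t) = 2 - t
h(d, a) = 2 - a - d (h(d, a) = (2 - d) - a = 2 - a - d)
146*(0 + (h(0, -4) + 2)*3) + f = 146*(0 + ((2 - 1*(-4) - 1*0) + 2)*3) + 21 = 146*(0 + ((2 + 4 + 0) + 2)*3) + 21 = 146*(0 + (6 + 2)*3) + 21 = 146*(0 + 8*3) + 21 = 146*(0 + 24) + 21 = 146*24 + 21 = 3504 + 21 = 3525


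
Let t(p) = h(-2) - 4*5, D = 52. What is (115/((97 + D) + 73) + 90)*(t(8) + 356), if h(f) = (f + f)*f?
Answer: 3456340/111 ≈ 31138.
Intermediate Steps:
h(f) = 2*f**2 (h(f) = (2*f)*f = 2*f**2)
t(p) = -12 (t(p) = 2*(-2)**2 - 4*5 = 2*4 - 20 = 8 - 20 = -12)
(115/((97 + D) + 73) + 90)*(t(8) + 356) = (115/((97 + 52) + 73) + 90)*(-12 + 356) = (115/(149 + 73) + 90)*344 = (115/222 + 90)*344 = (20095/222)*344 = 3456340/111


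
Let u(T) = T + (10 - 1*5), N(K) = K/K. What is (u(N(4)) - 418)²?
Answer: 169744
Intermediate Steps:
N(K) = 1
u(T) = 5 + T (u(T) = T + (10 - 5) = T + 5 = 5 + T)
(u(N(4)) - 418)² = ((5 + 1) - 418)² = (6 - 418)² = (-412)² = 169744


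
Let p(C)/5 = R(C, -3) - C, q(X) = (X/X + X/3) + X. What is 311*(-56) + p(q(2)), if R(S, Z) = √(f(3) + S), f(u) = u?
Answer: -52303/3 + 10*√15/3 ≈ -17421.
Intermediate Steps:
R(S, Z) = √(3 + S)
q(X) = 1 + 4*X/3 (q(X) = (1 + X*(⅓)) + X = (1 + X/3) + X = 1 + 4*X/3)
p(C) = -5*C + 5*√(3 + C) (p(C) = 5*(√(3 + C) - C) = -5*C + 5*√(3 + C))
311*(-56) + p(q(2)) = 311*(-56) + (-5*(1 + (4/3)*2) + 5*√(3 + (1 + (4/3)*2))) = -17416 + (-5*(1 + 8/3) + 5*√(3 + (1 + 8/3))) = -17416 + (-5*11/3 + 5*√(3 + 11/3)) = -17416 + (-55/3 + 5*√(20/3)) = -17416 + (-55/3 + 5*(2*√15/3)) = -17416 + (-55/3 + 10*√15/3) = -52303/3 + 10*√15/3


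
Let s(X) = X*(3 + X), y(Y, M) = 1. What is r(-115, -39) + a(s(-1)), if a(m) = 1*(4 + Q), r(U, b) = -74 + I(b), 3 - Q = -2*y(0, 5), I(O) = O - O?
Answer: -65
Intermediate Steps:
I(O) = 0
Q = 5 (Q = 3 - (-2) = 3 - 1*(-2) = 3 + 2 = 5)
r(U, b) = -74 (r(U, b) = -74 + 0 = -74)
a(m) = 9 (a(m) = 1*(4 + 5) = 1*9 = 9)
r(-115, -39) + a(s(-1)) = -74 + 9 = -65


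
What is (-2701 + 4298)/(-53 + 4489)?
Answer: 1597/4436 ≈ 0.36001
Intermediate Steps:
(-2701 + 4298)/(-53 + 4489) = 1597/4436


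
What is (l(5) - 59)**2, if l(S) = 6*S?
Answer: 841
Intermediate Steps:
(l(5) - 59)**2 = (6*5 - 59)**2 = (30 - 59)**2 = (-29)**2 = 841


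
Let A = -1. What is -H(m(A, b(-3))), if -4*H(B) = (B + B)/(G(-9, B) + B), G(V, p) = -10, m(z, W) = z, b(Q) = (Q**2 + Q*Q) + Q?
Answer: 1/22 ≈ 0.045455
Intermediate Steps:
b(Q) = Q + 2*Q**2 (b(Q) = (Q**2 + Q**2) + Q = 2*Q**2 + Q = Q + 2*Q**2)
H(B) = -B/(2*(-10 + B)) (H(B) = -(B + B)/(4*(-10 + B)) = -2*B/(4*(-10 + B)) = -B/(2*(-10 + B)))
-H(m(A, b(-3))) = -(-1)*(-1)/(-20 + 2*(-1)) = -(-1)*(-1)/(-20 - 2) = -(-1)*(-1)/(-22) = -(-1)*(-1)*(-1)/22 = -1*(-1/22) = 1/22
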